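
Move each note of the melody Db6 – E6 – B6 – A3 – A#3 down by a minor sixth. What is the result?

F5 G#5 D#6 C#3 C##3

A minor sixth down from Db6 gives F5.
A minor sixth down from E6 gives G#5.
A minor sixth down from B6 gives D#6.
A3 down a minor sixth is C#3.
A#3 down a minor sixth is C##3.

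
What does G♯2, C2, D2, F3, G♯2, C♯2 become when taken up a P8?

G#3 C3 D3 F4 G#3 C#3

G#2 up a perfect octave is G#3.
C2: an octave up reaches C, and 12 semitones makes it C3.
D2 up a perfect octave is D3.
A perfect octave up from F3 gives F4.
G#2: an octave up reaches G, and 12 semitones makes it G#3.
A perfect octave up from C#2 gives C#3.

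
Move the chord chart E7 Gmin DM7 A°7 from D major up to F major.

G7 Bbmin FM7 C°7

D major up to F major is a minor third; each chord root moves by that interval while the quality stays the same.
E7: root E up a minor third → G, giving G7.
Gmin: root G up a minor third → Bb, giving Bbmin.
DM7: root D up a minor third → F, giving FM7.
A°7: root A up a minor third → C, giving C°7.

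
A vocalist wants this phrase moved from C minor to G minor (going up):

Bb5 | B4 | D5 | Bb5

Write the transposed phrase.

From C up to G is a perfect fifth; apply that to each pitch.
Bb5 → F6
B4 → F#5
D5 → A5
Bb5 → F6

F6 F#5 A5 F6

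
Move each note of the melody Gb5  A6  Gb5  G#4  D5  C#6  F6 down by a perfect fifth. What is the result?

Gb5: a fifth down reaches C, and 7 semitones makes it Cb5.
A6: a fifth down reaches D, and 7 semitones makes it D6.
A perfect fifth down from Gb5 gives Cb5.
A perfect fifth down from G#4 gives C#4.
A perfect fifth down from D5 gives G4.
C#6 down a perfect fifth is F#5.
F6 down a perfect fifth is Bb5.

Cb5 D6 Cb5 C#4 G4 F#5 Bb5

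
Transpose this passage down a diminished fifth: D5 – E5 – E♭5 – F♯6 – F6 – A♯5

G#4 A#4 A4 B#5 B5 D##5

D5 to G#4
E5 to A#4
Eb5 to A4
F#6 to B#5
F6 to B5
A#5 to D##5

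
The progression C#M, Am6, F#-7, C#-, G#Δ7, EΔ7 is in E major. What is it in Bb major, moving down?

GM Ebm6 C-7 G- DΔ7 BbΔ7

E major down to Bb major is an augmented fourth; each chord root moves by that interval while the quality stays the same.
C#M: root C# down an augmented fourth → G, giving GM.
Am6: root A down an augmented fourth → Eb, giving Ebm6.
F#-7: root F# down an augmented fourth → C, giving C-7.
C#-: root C# down an augmented fourth → G, giving G-.
G#Δ7: root G# down an augmented fourth → D, giving DΔ7.
EΔ7: root E down an augmented fourth → Bb, giving BbΔ7.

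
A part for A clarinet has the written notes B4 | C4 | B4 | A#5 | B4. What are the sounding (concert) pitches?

G#4 A3 G#4 F##5 G#4

Written C4 on the A clarinet sounds as A3, a minor third lower; apply that shift to every note.
B4 -> G#4
C4 -> A3
B4 -> G#4
A#5 -> F##5
B4 -> G#4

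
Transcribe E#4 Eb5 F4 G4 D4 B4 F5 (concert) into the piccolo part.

E#3 Eb4 F3 G3 D3 B3 F4

The piccolo sounds a perfect octave above written, so the written part must be a perfect octave below concert — transpose each note down.
E#4 gives E#3
Eb5 gives Eb4
F4 gives F3
G4 gives G3
D4 gives D3
B4 gives B3
F5 gives F4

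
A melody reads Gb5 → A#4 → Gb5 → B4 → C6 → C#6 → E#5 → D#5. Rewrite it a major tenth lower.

Ebb4 F#3 Ebb4 G3 Ab4 A4 C#4 B3

Gb5: a tenth down reaches E, and 16 semitones makes it Ebb4.
A#4 down a major tenth is F#3.
Gb5 down a major tenth is Ebb4.
B4: a tenth down reaches G, and 16 semitones makes it G3.
A major tenth down from C6 gives Ab4.
C#6: a tenth down reaches A, and 16 semitones makes it A4.
A major tenth down from E#5 gives C#4.
D#5: a tenth down reaches B, and 16 semitones makes it B3.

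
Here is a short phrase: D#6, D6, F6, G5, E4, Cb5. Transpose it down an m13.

A minor thirteenth down from D#6 gives F##4.
D6: a thirteenth down reaches F, and 20 semitones makes it F#4.
A minor thirteenth down from F6 gives A4.
G5 down a minor thirteenth is B3.
A minor thirteenth down from E4 gives G#2.
A minor thirteenth down from Cb5 gives Eb3.

F##4 F#4 A4 B3 G#2 Eb3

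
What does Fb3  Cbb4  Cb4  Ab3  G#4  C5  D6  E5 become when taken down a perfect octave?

Fb3 down a perfect octave is Fb2.
Cbb4: an octave down reaches C, and 12 semitones makes it Cbb3.
Cb4 down a perfect octave is Cb3.
Ab3: an octave down reaches A, and 12 semitones makes it Ab2.
G#4 down a perfect octave is G#3.
C5: an octave down reaches C, and 12 semitones makes it C4.
D6 down a perfect octave is D5.
E5 down a perfect octave is E4.

Fb2 Cbb3 Cb3 Ab2 G#3 C4 D5 E4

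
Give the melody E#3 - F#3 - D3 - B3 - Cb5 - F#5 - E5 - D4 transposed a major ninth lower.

D#2 E2 C2 A2 Bbb3 E4 D4 C3

A major ninth down from E#3 gives D#2.
F#3: a ninth down reaches E, and 14 semitones makes it E2.
A major ninth down from D3 gives C2.
B3: a ninth down reaches A, and 14 semitones makes it A2.
Cb5: a ninth down reaches B, and 14 semitones makes it Bbb3.
A major ninth down from F#5 gives E4.
A major ninth down from E5 gives D4.
D4: a ninth down reaches C, and 14 semitones makes it C3.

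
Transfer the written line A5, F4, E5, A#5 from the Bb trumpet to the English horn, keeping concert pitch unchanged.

First find concert pitch: the Bb trumpet sounds a major second below written, so A5 F4 E5 A#5 sounds G5 Eb4 D5 G#5.
Then write for English horn: it sounds a perfect fifth below written, so the part must be a perfect fifth above concert.
G5 → D6
Eb4 → Bb4
D5 → A5
G#5 → D#6

D6 Bb4 A5 D#6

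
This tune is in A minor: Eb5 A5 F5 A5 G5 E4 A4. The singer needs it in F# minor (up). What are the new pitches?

From A up to F# is a major sixth; apply that to each pitch.
Eb5 -> C6
A5 -> F#6
F5 -> D6
A5 -> F#6
G5 -> E6
E4 -> C#5
A4 -> F#5

C6 F#6 D6 F#6 E6 C#5 F#5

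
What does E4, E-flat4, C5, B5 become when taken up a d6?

Cb5 Cbb5 Abb5 Gb6

E4: a sixth up reaches C, and 7 semitones makes it Cb5.
A diminished sixth up from Eb4 gives Cbb5.
A diminished sixth up from C5 gives Abb5.
B5 up a diminished sixth is Gb6.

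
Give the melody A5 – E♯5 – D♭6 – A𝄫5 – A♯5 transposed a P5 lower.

D5 A#4 Gb5 Dbb5 D#5

A5 becomes D5
E#5 becomes A#4
Db6 becomes Gb5
Abb5 becomes Dbb5
A#5 becomes D#5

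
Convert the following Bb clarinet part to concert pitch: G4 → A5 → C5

F4 G5 Bb4

Written C4 on the Bb clarinet sounds as Bb3, a major second lower; apply that shift to every note.
G4 to F4
A5 to G5
C5 to Bb4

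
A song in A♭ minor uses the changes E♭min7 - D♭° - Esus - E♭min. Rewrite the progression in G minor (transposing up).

A♭ minor up to G minor is a major seventh; each chord root moves by that interval while the quality stays the same.
E♭min7: root E♭ up a major seventh → D, giving Dmin7.
D♭°: root D♭ up a major seventh → C, giving C°.
Esus: root E up a major seventh → D#, giving D#sus.
E♭min: root E♭ up a major seventh → D, giving Dmin.

Dmin7 C° D#sus Dmin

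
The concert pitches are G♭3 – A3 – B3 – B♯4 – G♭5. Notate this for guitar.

Gb4 A4 B4 B#5 Gb6

Written C4 sounds as C3 on the guitar, so concert pitches are written a perfect octave up.
Gb3 becomes Gb4
A3 becomes A4
B3 becomes B4
B#4 becomes B#5
Gb5 becomes Gb6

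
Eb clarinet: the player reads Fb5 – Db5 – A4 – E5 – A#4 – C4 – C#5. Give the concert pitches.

Abb5 Fb5 C5 G5 C#5 Eb4 E5

The Eb clarinet sounds a minor third above written, so transpose each written note up a minor third.
Fb5 -> Abb5
Db5 -> Fb5
A4 -> C5
E5 -> G5
A#4 -> C#5
C4 -> Eb4
C#5 -> E5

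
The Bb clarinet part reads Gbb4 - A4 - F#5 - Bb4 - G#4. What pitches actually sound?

Fbb4 G4 E5 Ab4 F#4

The Bb clarinet sounds a major second below written, so transpose each written note down a major second.
Gbb4 -> Fbb4
A4 -> G4
F#5 -> E5
Bb4 -> Ab4
G#4 -> F#4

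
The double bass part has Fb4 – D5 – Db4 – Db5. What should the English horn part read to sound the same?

Cb4 A4 Ab3 Ab4

First find concert pitch: the double bass sounds a perfect octave below written, so Fb4 D5 Db4 Db5 sounds Fb3 D4 Db3 Db4.
Then write for English horn: it sounds a perfect fifth below written, so the part must be a perfect fifth above concert.
Fb3 → Cb4
D4 → A4
Db3 → Ab3
Db4 → Ab4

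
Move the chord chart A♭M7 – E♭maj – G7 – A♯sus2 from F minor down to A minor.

CM7 Gmaj B7 C##sus2

F minor down to A minor is a minor sixth; each chord root moves by that interval while the quality stays the same.
A♭M7: root A♭ down a minor sixth → C, giving CM7.
E♭maj: root E♭ down a minor sixth → G, giving Gmaj.
G7: root G down a minor sixth → B, giving B7.
A♯sus2: root A♯ down a minor sixth → C##, giving C##sus2.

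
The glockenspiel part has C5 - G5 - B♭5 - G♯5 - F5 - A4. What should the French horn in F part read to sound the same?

G7 D8 F8 D#8 C8 E7

First find concert pitch: the glockenspiel sounds a perfect fifteenth above written, so C5 G5 B♭5 G♯5 F5 A4 sounds C7 G7 Bb7 G#7 F7 A6.
Then write for French horn in F: it sounds a perfect fifth below written, so the part must be a perfect fifth above concert.
C7 → G7
G7 → D8
Bb7 → F8
G#7 → D#8
F7 → C8
A6 → E7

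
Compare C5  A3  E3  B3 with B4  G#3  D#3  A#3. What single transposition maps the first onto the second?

down a minor second

Take the first pair: C5 → B4. C to B spans 2 letter names, so the interval is some kind of second.
B4 to C5 is 1 semitone, which makes it a minor second; the second version is lower, so the direction is down.
Checking another pair — B3 → A#3 — gives the same interval.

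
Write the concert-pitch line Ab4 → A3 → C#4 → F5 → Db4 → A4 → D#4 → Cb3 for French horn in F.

The French horn in F sounds a perfect fifth below written, so the written part must be a perfect fifth above concert — transpose each note up.
Ab4 becomes Eb5
A3 becomes E4
C#4 becomes G#4
F5 becomes C6
Db4 becomes Ab4
A4 becomes E5
D#4 becomes A#4
Cb3 becomes Gb3

Eb5 E4 G#4 C6 Ab4 E5 A#4 Gb3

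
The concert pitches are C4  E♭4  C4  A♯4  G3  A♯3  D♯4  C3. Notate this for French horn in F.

The French horn in F sounds a perfect fifth below written, so the written part must be a perfect fifth above concert — transpose each note up.
C4 → G4
Eb4 → Bb4
C4 → G4
A#4 → E#5
G3 → D4
A#3 → E#4
D#4 → A#4
C3 → G3

G4 Bb4 G4 E#5 D4 E#4 A#4 G3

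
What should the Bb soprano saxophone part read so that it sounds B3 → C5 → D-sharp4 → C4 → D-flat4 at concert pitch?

The Bb soprano saxophone sounds a major second below written, so the written part must be a major second above concert — transpose each note up.
B3 becomes C#4
C5 becomes D5
D#4 becomes E#4
C4 becomes D4
Db4 becomes Eb4

C#4 D5 E#4 D4 Eb4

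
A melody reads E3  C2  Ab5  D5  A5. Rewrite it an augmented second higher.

E3 up an augmented second is F##3.
C2 up an augmented second is D#2.
An augmented second up from Ab5 gives B5.
D5 up an augmented second is E#5.
A5: a second up reaches B, and 3 semitones makes it B#5.

F##3 D#2 B5 E#5 B#5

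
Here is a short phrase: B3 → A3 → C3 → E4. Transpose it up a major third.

D#4 C#4 E3 G#4

B3 becomes D#4
A3 becomes C#4
C3 becomes E3
E4 becomes G#4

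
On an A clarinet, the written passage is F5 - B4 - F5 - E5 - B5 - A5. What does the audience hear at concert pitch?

D5 G#4 D5 C#5 G#5 F#5

Written C4 on the A clarinet sounds as A3, a minor third lower; apply that shift to every note.
F5 → D5
B4 → G#4
F5 → D5
E5 → C#5
B5 → G#5
A5 → F#5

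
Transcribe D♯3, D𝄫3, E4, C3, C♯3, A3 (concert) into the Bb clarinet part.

E#3 Ebb3 F#4 D3 D#3 B3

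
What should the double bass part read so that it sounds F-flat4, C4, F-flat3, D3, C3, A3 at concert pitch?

Fb5 C5 Fb4 D4 C4 A4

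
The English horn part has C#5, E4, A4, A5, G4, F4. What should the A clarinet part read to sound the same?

First find concert pitch: the English horn sounds a perfect fifth below written, so C#5 E4 A4 A5 G4 F4 sounds F#4 A3 D4 D5 C4 Bb3.
Then write for A clarinet: it sounds a minor third below written, so the part must be a minor third above concert.
F#4 → A4
A3 → C4
D4 → F4
D5 → F5
C4 → Eb4
Bb3 → Db4

A4 C4 F4 F5 Eb4 Db4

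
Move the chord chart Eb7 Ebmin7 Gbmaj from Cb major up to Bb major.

D7 Dmin7 Fmaj

Cb major up to Bb major is a major seventh; each chord root moves by that interval while the quality stays the same.
Eb7: root Eb up a major seventh → D, giving D7.
Ebmin7: root Eb up a major seventh → D, giving Dmin7.
Gbmaj: root Gb up a major seventh → F, giving Fmaj.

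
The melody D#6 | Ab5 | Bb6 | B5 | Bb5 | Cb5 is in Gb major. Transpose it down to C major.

From Gb down to C is a diminished fifth; apply that to each pitch.
D#6 → G##5
Ab5 → D5
Bb6 → E6
B5 → E#5
Bb5 → E5
Cb5 → F4

G##5 D5 E6 E#5 E5 F4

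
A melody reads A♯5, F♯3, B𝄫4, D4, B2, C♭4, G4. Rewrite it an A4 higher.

D##6 B#3 Eb5 G#4 E#3 F4 C#5

A#5 up an augmented fourth is D##6.
An augmented fourth up from F#3 gives B#3.
Bbb4 up an augmented fourth is Eb5.
An augmented fourth up from D4 gives G#4.
B2: a fourth up reaches E, and 6 semitones makes it E#3.
An augmented fourth up from Cb4 gives F4.
G4 up an augmented fourth is C#5.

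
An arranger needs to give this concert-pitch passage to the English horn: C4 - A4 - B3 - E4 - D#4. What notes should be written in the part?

G4 E5 F#4 B4 A#4

Written C4 sounds as F3 on the English horn, so concert pitches are written a perfect fifth up.
C4 to G4
A4 to E5
B3 to F#4
E4 to B4
D#4 to A#4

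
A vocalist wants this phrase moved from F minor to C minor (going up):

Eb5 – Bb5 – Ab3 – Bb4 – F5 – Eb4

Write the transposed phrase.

Bb5 F6 Eb4 F5 C6 Bb4

F minor to C minor up is a perfect fifth, so every note moves up by that interval.
Eb5 gives Bb5
Bb5 gives F6
Ab3 gives Eb4
Bb4 gives F5
F5 gives C6
Eb4 gives Bb4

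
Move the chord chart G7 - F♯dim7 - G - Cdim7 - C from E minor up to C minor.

Eb7 Ddim7 Eb Abdim7 Ab

E minor up to C minor is a minor sixth; each chord root moves by that interval while the quality stays the same.
G7: root G up a minor sixth → Eb, giving Eb7.
F♯dim7: root F♯ up a minor sixth → D, giving Ddim7.
G: root G up a minor sixth → Eb, giving Eb.
Cdim7: root C up a minor sixth → Ab, giving Abdim7.
C: root C up a minor sixth → Ab, giving Ab.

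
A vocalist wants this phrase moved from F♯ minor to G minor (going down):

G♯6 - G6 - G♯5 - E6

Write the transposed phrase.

F♯ minor to G minor down is a major seventh, so every note moves down by that interval.
G#6 to A5
G6 to Ab5
G#5 to A4
E6 to F5

A5 Ab5 A4 F5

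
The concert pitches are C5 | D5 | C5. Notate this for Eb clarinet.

A4 B4 A4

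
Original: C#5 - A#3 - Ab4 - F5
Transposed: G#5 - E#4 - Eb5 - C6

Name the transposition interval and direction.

up a perfect fifth

From C#5 to G#5 is 5 letter names — a fifth of some quality.
C#5 to G#5 is 7 semitones, which makes it a perfect fifth; the second version is higher, so the direction is up.
Checking another pair — F5 → C6 — gives the same interval.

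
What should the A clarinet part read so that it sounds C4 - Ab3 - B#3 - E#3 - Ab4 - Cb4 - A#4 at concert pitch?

Eb4 Cb4 D#4 G#3 Cb5 Ebb4 C#5

The A clarinet sounds a minor third below written, so the written part must be a minor third above concert — transpose each note up.
C4 gives Eb4
Ab3 gives Cb4
B#3 gives D#4
E#3 gives G#3
Ab4 gives Cb5
Cb4 gives Ebb4
A#4 gives C#5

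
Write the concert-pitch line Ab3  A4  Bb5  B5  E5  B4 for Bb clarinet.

The Bb clarinet sounds a major second below written, so the written part must be a major second above concert — transpose each note up.
Ab3 becomes Bb3
A4 becomes B4
Bb5 becomes C6
B5 becomes C#6
E5 becomes F#5
B4 becomes C#5

Bb3 B4 C6 C#6 F#5 C#5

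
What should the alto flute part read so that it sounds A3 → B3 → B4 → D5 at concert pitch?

D4 E4 E5 G5

The alto flute sounds a perfect fourth below written, so the written part must be a perfect fourth above concert — transpose each note up.
A3 becomes D4
B3 becomes E4
B4 becomes E5
D5 becomes G5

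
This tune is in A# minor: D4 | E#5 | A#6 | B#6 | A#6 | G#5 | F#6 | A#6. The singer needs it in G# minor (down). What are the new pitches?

A# minor to G# minor down is a major second, so every note moves down by that interval.
D4 → C4
E#5 → D#5
A#6 → G#6
B#6 → A#6
A#6 → G#6
G#5 → F#5
F#6 → E6
A#6 → G#6

C4 D#5 G#6 A#6 G#6 F#5 E6 G#6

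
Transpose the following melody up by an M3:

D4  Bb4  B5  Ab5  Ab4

F#4 D5 D#6 C6 C5

D4 to F#4
Bb4 to D5
B5 to D#6
Ab5 to C6
Ab4 to C5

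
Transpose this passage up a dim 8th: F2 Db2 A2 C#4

F2 gives Fb3
Db2 gives Dbb3
A2 gives Ab3
C#4 gives C5

Fb3 Dbb3 Ab3 C5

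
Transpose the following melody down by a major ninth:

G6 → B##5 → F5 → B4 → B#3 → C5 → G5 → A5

F5 A##4 Eb4 A3 A#2 Bb3 F4 G4

G6 becomes F5
B##5 becomes A##4
F5 becomes Eb4
B4 becomes A3
B#3 becomes A#2
C5 becomes Bb3
G5 becomes F4
A5 becomes G4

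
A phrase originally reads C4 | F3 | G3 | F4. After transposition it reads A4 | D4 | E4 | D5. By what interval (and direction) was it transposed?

From C4 to A4 is 6 letter names — a sixth of some quality.
C4 to A4 is 9 semitones, which makes it a major sixth; the second version is higher, so the direction is up.
Checking another pair — F4 → D5 — gives the same interval.

up a major sixth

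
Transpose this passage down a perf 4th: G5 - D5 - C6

G5: a fourth down reaches D, and 5 semitones makes it D5.
D5: a fourth down reaches A, and 5 semitones makes it A4.
C6 down a perfect fourth is G5.

D5 A4 G5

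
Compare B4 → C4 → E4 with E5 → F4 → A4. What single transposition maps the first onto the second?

Take the first pair: B4 → E5. B to E spans 4 letter names, so the interval is some kind of fourth.
B4 to E5 is 5 semitones, which makes it a perfect fourth; the second version is higher, so the direction is up.
Checking another pair — E4 → A4 — gives the same interval.

up a perfect fourth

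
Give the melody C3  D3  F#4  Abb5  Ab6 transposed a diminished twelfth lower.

F#1 G#1 B#2 Db4 D5

C3 -> F#1
D3 -> G#1
F#4 -> B#2
Abb5 -> Db4
Ab6 -> D5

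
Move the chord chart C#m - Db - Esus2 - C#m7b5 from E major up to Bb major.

Gm Abb Bbsus2 Gm7b5

E major up to Bb major is a diminished fifth; each chord root moves by that interval while the quality stays the same.
C#m: root C# up a diminished fifth → G, giving Gm.
Db: root Db up a diminished fifth → Abb, giving Abb.
Esus2: root E up a diminished fifth → Bb, giving Bbsus2.
C#m7b5: root C# up a diminished fifth → G, giving Gm7b5.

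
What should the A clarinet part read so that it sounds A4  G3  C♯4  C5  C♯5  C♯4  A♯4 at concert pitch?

The A clarinet sounds a minor third below written, so the written part must be a minor third above concert — transpose each note up.
A4 becomes C5
G3 becomes Bb3
C#4 becomes E4
C5 becomes Eb5
C#5 becomes E5
C#4 becomes E4
A#4 becomes C#5

C5 Bb3 E4 Eb5 E5 E4 C#5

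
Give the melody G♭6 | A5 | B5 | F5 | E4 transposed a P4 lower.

A perfect fourth down from Gb6 gives Db6.
A perfect fourth down from A5 gives E5.
A perfect fourth down from B5 gives F#5.
A perfect fourth down from F5 gives C5.
E4 down a perfect fourth is B3.

Db6 E5 F#5 C5 B3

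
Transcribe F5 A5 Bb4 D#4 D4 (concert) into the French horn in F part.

The French horn in F sounds a perfect fifth below written, so the written part must be a perfect fifth above concert — transpose each note up.
F5 to C6
A5 to E6
Bb4 to F5
D#4 to A#4
D4 to A4

C6 E6 F5 A#4 A4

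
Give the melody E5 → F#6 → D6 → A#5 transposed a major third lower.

E5: a third down reaches C, and 4 semitones makes it C5.
F#6 down a major third is D6.
D6 down a major third is Bb5.
A#5 down a major third is F#5.

C5 D6 Bb5 F#5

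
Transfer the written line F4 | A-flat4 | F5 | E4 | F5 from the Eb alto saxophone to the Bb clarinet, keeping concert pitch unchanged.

Bb3 Db4 Bb4 A3 Bb4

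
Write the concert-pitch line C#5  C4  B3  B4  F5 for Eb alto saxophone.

A#5 A4 G#4 G#5 D6

Written C4 sounds as Eb3 on the Eb alto saxophone, so concert pitches are written a major sixth up.
C#5 -> A#5
C4 -> A4
B3 -> G#4
B4 -> G#5
F5 -> D6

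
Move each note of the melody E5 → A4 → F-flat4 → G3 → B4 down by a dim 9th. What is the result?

E5 to D##4
A4 to G##3
Fb4 to E3
G3 to F##2
B4 to A##3

D##4 G##3 E3 F##2 A##3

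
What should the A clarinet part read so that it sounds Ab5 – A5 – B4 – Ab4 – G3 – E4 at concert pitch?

Cb6 C6 D5 Cb5 Bb3 G4

The A clarinet sounds a minor third below written, so the written part must be a minor third above concert — transpose each note up.
Ab5 becomes Cb6
A5 becomes C6
B4 becomes D5
Ab4 becomes Cb5
G3 becomes Bb3
E4 becomes G4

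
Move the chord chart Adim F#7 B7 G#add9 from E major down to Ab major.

Dbdim Bb7 Eb7 Cadd9

E major down to Ab major is an augmented fifth; each chord root moves by that interval while the quality stays the same.
Adim: root A down an augmented fifth → Db, giving Dbdim.
F#7: root F# down an augmented fifth → Bb, giving Bb7.
B7: root B down an augmented fifth → Eb, giving Eb7.
G#add9: root G# down an augmented fifth → C, giving Cadd9.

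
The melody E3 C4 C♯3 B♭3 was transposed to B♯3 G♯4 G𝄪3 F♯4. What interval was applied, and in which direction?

From E3 to B#3 is 5 letter names — a fifth of some quality.
E3 to B#3 is 8 semitones, which makes it an augmented fifth; the second version is higher, so the direction is up.
Checking another pair — Bb3 → F#4 — gives the same interval.

up an augmented fifth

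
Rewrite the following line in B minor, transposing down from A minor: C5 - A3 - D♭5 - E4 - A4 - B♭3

D4 B2 Eb4 F#3 B3 C3

From A down to B is a minor seventh; apply that to each pitch.
C5 to D4
A3 to B2
Db5 to Eb4
E4 to F#3
A4 to B3
Bb3 to C3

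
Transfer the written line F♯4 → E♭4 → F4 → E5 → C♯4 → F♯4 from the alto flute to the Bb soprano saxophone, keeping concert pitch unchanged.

First find concert pitch: the alto flute sounds a perfect fourth below written, so F♯4 E♭4 F4 E5 C♯4 F♯4 sounds C#4 Bb3 C4 B4 G#3 C#4.
Then write for Bb soprano saxophone: it sounds a major second below written, so the part must be a major second above concert.
C#4 → D#4
Bb3 → C4
C4 → D4
B4 → C#5
G#3 → A#3
C#4 → D#4

D#4 C4 D4 C#5 A#3 D#4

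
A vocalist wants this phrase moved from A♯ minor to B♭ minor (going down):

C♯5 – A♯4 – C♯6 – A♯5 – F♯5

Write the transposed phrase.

Db4 Bb3 Db5 Bb4 Gb4

From A♯ down to B♭ is an augmented seventh; apply that to each pitch.
C#5 -> Db4
A#4 -> Bb3
C#6 -> Db5
A#5 -> Bb4
F#5 -> Gb4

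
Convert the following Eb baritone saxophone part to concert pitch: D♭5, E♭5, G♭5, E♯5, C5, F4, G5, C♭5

Fb3 Gb3 Bbb3 G#3 Eb3 Ab2 Bb3 Ebb3

Written C4 on the Eb baritone saxophone sounds as Eb2, a major thirteenth lower; apply that shift to every note.
Db5 to Fb3
Eb5 to Gb3
Gb5 to Bbb3
E#5 to G#3
C5 to Eb3
F4 to Ab2
G5 to Bb3
Cb5 to Ebb3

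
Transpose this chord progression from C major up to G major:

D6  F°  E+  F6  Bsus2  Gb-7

A6 C° B+ C6 F#sus2 Db-7

C major up to G major is a perfect fifth; each chord root moves by that interval while the quality stays the same.
D6: root D up a perfect fifth → A, giving A6.
F°: root F up a perfect fifth → C, giving C°.
E+: root E up a perfect fifth → B, giving B+.
F6: root F up a perfect fifth → C, giving C6.
Bsus2: root B up a perfect fifth → F#, giving F#sus2.
Gb-7: root Gb up a perfect fifth → Db, giving Db-7.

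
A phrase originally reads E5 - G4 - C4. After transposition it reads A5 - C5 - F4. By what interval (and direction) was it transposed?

up a perfect fourth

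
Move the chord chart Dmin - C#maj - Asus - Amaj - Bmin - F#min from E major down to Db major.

E major down to Db major is an augmented second; each chord root moves by that interval while the quality stays the same.
Dmin: root D down an augmented second → Cb, giving Cbmin.
C#maj: root C# down an augmented second → Bb, giving Bbmaj.
Asus: root A down an augmented second → Gb, giving Gbsus.
Amaj: root A down an augmented second → Gb, giving Gbmaj.
Bmin: root B down an augmented second → Ab, giving Abmin.
F#min: root F# down an augmented second → Eb, giving Ebmin.

Cbmin Bbmaj Gbsus Gbmaj Abmin Ebmin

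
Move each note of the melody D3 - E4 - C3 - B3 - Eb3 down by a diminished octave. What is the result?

D#2 E#3 C#2 B#2 E2

D3: an octave down reaches D, and 11 semitones makes it D#2.
A diminished octave down from E4 gives E#3.
A diminished octave down from C3 gives C#2.
B3: an octave down reaches B, and 11 semitones makes it B#2.
Eb3: an octave down reaches E, and 11 semitones makes it E2.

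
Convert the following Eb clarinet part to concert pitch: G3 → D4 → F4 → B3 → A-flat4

Bb3 F4 Ab4 D4 Cb5

The Eb clarinet sounds a minor third above written, so transpose each written note up a minor third.
G3 becomes Bb3
D4 becomes F4
F4 becomes Ab4
B3 becomes D4
Ab4 becomes Cb5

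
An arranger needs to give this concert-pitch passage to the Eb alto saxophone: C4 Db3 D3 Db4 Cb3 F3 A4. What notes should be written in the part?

Written C4 sounds as Eb3 on the Eb alto saxophone, so concert pitches are written a major sixth up.
C4 becomes A4
Db3 becomes Bb3
D3 becomes B3
Db4 becomes Bb4
Cb3 becomes Ab3
F3 becomes D4
A4 becomes F#5

A4 Bb3 B3 Bb4 Ab3 D4 F#5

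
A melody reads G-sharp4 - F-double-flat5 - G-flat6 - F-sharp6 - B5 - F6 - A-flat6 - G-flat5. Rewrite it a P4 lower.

A perfect fourth down from G#4 gives D#4.
Fbb5: a fourth down reaches C, and 5 semitones makes it Cbb5.
Gb6 down a perfect fourth is Db6.
F#6 down a perfect fourth is C#6.
B5 down a perfect fourth is F#5.
F6 down a perfect fourth is C6.
Ab6: a fourth down reaches E, and 5 semitones makes it Eb6.
Gb5 down a perfect fourth is Db5.

D#4 Cbb5 Db6 C#6 F#5 C6 Eb6 Db5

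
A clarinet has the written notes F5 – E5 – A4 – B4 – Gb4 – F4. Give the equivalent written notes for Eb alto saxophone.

B5 A#5 D#5 E#5 C5 B4

First find concert pitch: the A clarinet sounds a minor third below written, so F5 E5 A4 B4 Gb4 F4 sounds D5 C#5 F#4 G#4 Eb4 D4.
Then write for Eb alto saxophone: it sounds a major sixth below written, so the part must be a major sixth above concert.
D5 → B5
C#5 → A#5
F#4 → D#5
G#4 → E#5
Eb4 → C5
D4 → B4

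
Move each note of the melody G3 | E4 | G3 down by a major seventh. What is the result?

Ab2 F3 Ab2

G3 down a major seventh is Ab2.
A major seventh down from E4 gives F3.
G3 down a major seventh is Ab2.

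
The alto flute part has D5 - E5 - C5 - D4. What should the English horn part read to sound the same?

First find concert pitch: the alto flute sounds a perfect fourth below written, so D5 E5 C5 D4 sounds A4 B4 G4 A3.
Then write for English horn: it sounds a perfect fifth below written, so the part must be a perfect fifth above concert.
A4 → E5
B4 → F#5
G4 → D5
A3 → E4

E5 F#5 D5 E4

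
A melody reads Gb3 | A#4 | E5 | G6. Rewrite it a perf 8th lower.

Gb2 A#3 E4 G5

Gb3 -> Gb2
A#4 -> A#3
E5 -> E4
G6 -> G5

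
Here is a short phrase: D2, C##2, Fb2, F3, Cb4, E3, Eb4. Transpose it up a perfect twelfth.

D2: a twelfth up reaches A, and 19 semitones makes it A3.
A perfect twelfth up from C##2 gives G##3.
Fb2: a twelfth up reaches C, and 19 semitones makes it Cb4.
F3: a twelfth up reaches C, and 19 semitones makes it C5.
Cb4 up a perfect twelfth is Gb5.
E3: a twelfth up reaches B, and 19 semitones makes it B4.
Eb4: a twelfth up reaches B, and 19 semitones makes it Bb5.

A3 G##3 Cb4 C5 Gb5 B4 Bb5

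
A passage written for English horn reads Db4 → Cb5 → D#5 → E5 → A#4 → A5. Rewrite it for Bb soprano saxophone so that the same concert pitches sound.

Ab3 Gb4 A#4 B4 E#4 E5

First find concert pitch: the English horn sounds a perfect fifth below written, so Db4 Cb5 D#5 E5 A#4 A5 sounds Gb3 Fb4 G#4 A4 D#4 D5.
Then write for Bb soprano saxophone: it sounds a major second below written, so the part must be a major second above concert.
Gb3 → Ab3
Fb4 → Gb4
G#4 → A#4
A4 → B4
D#4 → E#4
D5 → E5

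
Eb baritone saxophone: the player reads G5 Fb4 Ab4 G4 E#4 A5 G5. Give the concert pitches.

Bb3 Abb2 Cb3 Bb2 G#2 C4 Bb3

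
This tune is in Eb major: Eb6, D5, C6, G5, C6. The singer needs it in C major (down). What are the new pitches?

C6 B4 A5 E5 A5

From Eb down to C is a minor third; apply that to each pitch.
Eb6 becomes C6
D5 becomes B4
C6 becomes A5
G5 becomes E5
C6 becomes A5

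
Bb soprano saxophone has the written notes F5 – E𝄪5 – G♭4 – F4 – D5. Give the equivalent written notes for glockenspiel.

First find concert pitch: the Bb soprano saxophone sounds a major second below written, so F5 E𝄪5 G♭4 F4 D5 sounds Eb5 D##5 Fb4 Eb4 C5.
Then write for glockenspiel: it sounds a perfect fifteenth above written, so the part must be a perfect fifteenth below concert.
Eb5 → Eb3
D##5 → D##3
Fb4 → Fb2
Eb4 → Eb2
C5 → C3

Eb3 D##3 Fb2 Eb2 C3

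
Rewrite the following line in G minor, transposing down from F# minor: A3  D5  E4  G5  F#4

F# minor to G minor down is a major seventh, so every note moves down by that interval.
A3 → Bb2
D5 → Eb4
E4 → F3
G5 → Ab4
F#4 → G3

Bb2 Eb4 F3 Ab4 G3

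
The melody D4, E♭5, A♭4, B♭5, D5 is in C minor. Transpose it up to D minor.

E4 F5 Bb4 C6 E5

C minor to D minor up is a major second, so every note moves up by that interval.
D4 → E4
Eb5 → F5
Ab4 → Bb4
Bb5 → C6
D5 → E5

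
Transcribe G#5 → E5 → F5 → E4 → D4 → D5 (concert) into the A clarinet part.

Written C4 sounds as A3 on the A clarinet, so concert pitches are written a minor third up.
G#5 becomes B5
E5 becomes G5
F5 becomes Ab5
E4 becomes G4
D4 becomes F4
D5 becomes F5

B5 G5 Ab5 G4 F4 F5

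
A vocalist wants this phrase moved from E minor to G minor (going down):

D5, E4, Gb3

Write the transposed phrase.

F4 G3 Bbb2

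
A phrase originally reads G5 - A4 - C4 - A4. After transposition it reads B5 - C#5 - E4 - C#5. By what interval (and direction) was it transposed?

Take the first pair: G5 → B5. G to B spans 3 letter names, so the interval is some kind of third.
G5 to B5 is 4 semitones, which makes it a major third; the second version is higher, so the direction is up.
Checking another pair — A4 → C#5 — gives the same interval.

up a major third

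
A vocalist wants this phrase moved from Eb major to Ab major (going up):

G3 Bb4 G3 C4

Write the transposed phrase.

C4 Eb5 C4 F4

Eb major to Ab major up is a perfect fourth, so every note moves up by that interval.
G3 -> C4
Bb4 -> Eb5
G3 -> C4
C4 -> F4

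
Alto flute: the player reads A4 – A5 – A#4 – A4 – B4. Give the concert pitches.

E4 E5 E#4 E4 F#4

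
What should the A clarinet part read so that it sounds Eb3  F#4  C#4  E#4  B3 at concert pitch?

Gb3 A4 E4 G#4 D4

Written C4 sounds as A3 on the A clarinet, so concert pitches are written a minor third up.
Eb3 to Gb3
F#4 to A4
C#4 to E4
E#4 to G#4
B3 to D4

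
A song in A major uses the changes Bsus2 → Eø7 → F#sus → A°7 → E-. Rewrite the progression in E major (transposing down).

A major down to E major is a perfect fourth; each chord root moves by that interval while the quality stays the same.
Bsus2: root B down a perfect fourth → F#, giving F#sus2.
Eø7: root E down a perfect fourth → B, giving Bø7.
F#sus: root F# down a perfect fourth → C#, giving C#sus.
A°7: root A down a perfect fourth → E, giving E°7.
E-: root E down a perfect fourth → B, giving B-.

F#sus2 Bø7 C#sus E°7 B-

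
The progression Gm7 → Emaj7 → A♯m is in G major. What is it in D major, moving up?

Dm7 Bmaj7 E#m

G major up to D major is a perfect fifth; each chord root moves by that interval while the quality stays the same.
Gm7: root G up a perfect fifth → D, giving Dm7.
Emaj7: root E up a perfect fifth → B, giving Bmaj7.
A♯m: root A♯ up a perfect fifth → E#, giving E#m.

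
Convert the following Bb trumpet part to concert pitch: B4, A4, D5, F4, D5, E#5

Written C4 on the Bb trumpet sounds as Bb3, a major second lower; apply that shift to every note.
B4 -> A4
A4 -> G4
D5 -> C5
F4 -> Eb4
D5 -> C5
E#5 -> D#5

A4 G4 C5 Eb4 C5 D#5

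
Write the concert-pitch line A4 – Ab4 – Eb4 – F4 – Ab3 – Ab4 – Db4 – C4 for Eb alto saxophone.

The Eb alto saxophone sounds a major sixth below written, so the written part must be a major sixth above concert — transpose each note up.
A4 gives F#5
Ab4 gives F5
Eb4 gives C5
F4 gives D5
Ab3 gives F4
Ab4 gives F5
Db4 gives Bb4
C4 gives A4

F#5 F5 C5 D5 F4 F5 Bb4 A4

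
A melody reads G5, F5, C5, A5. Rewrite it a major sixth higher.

G5 -> E6
F5 -> D6
C5 -> A5
A5 -> F#6

E6 D6 A5 F#6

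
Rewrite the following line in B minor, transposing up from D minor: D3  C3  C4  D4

B3 A3 A4 B4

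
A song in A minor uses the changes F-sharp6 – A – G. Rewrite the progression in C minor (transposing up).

A minor up to C minor is a minor third; each chord root moves by that interval while the quality stays the same.
F-sharp6: root F-sharp up a minor third → A, giving A6.
A: root A up a minor third → C, giving C.
G: root G up a minor third → Bb, giving Bb.

A6 C Bb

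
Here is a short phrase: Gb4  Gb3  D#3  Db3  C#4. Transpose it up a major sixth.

Eb5 Eb4 B#3 Bb3 A#4

Gb4 becomes Eb5
Gb3 becomes Eb4
D#3 becomes B#3
Db3 becomes Bb3
C#4 becomes A#4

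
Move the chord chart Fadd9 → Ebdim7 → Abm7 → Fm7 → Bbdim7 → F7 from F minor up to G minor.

Gadd9 Fdim7 Bbm7 Gm7 Cdim7 G7

F minor up to G minor is a major second; each chord root moves by that interval while the quality stays the same.
Fadd9: root F up a major second → G, giving Gadd9.
Ebdim7: root Eb up a major second → F, giving Fdim7.
Abm7: root Ab up a major second → Bb, giving Bbm7.
Fm7: root F up a major second → G, giving Gm7.
Bbdim7: root Bb up a major second → C, giving Cdim7.
F7: root F up a major second → G, giving G7.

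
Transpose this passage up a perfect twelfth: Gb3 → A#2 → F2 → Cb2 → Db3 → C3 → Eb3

Gb3: a twelfth up reaches D, and 19 semitones makes it Db5.
A perfect twelfth up from A#2 gives E#4.
F2: a twelfth up reaches C, and 19 semitones makes it C4.
A perfect twelfth up from Cb2 gives Gb3.
Db3: a twelfth up reaches A, and 19 semitones makes it Ab4.
C3 up a perfect twelfth is G4.
Eb3: a twelfth up reaches B, and 19 semitones makes it Bb4.

Db5 E#4 C4 Gb3 Ab4 G4 Bb4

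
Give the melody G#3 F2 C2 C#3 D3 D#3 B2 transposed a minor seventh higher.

G#3 to F#4
F2 to Eb3
C2 to Bb2
C#3 to B3
D3 to C4
D#3 to C#4
B2 to A3

F#4 Eb3 Bb2 B3 C4 C#4 A3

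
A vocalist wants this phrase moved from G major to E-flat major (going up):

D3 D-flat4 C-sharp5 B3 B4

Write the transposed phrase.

Bb3 Bbb4 A5 G4 G5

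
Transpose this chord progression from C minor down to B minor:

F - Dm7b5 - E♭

E C#m7b5 D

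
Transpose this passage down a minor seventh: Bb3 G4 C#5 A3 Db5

Bb3 gives C3
G4 gives A3
C#5 gives D#4
A3 gives B2
Db5 gives Eb4

C3 A3 D#4 B2 Eb4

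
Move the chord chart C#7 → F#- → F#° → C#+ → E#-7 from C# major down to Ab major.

C# major down to Ab major is an augmented third; each chord root moves by that interval while the quality stays the same.
C#7: root C# down an augmented third → Ab, giving Ab7.
F#-: root F# down an augmented third → Db, giving Db-.
F#°: root F# down an augmented third → Db, giving Db°.
C#+: root C# down an augmented third → Ab, giving Ab+.
E#-7: root E# down an augmented third → C, giving C-7.

Ab7 Db- Db° Ab+ C-7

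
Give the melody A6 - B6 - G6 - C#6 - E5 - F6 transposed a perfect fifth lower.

A6 to D6
B6 to E6
G6 to C6
C#6 to F#5
E5 to A4
F6 to Bb5

D6 E6 C6 F#5 A4 Bb5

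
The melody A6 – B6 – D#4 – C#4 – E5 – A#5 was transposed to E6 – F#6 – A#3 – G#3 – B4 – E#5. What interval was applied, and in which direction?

down a perfect fourth

From A6 to E6 is 4 letter names — a fourth of some quality.
E6 to A6 is 5 semitones, which makes it a perfect fourth; the second version is lower, so the direction is down.
Checking another pair — A#5 → E#5 — gives the same interval.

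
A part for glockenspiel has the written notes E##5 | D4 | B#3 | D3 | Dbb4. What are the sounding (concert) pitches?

E##7 D6 B#5 D5 Dbb6

The glockenspiel sounds a perfect fifteenth above written, so transpose each written note up a perfect fifteenth.
E##5 becomes E##7
D4 becomes D6
B#3 becomes B#5
D3 becomes D5
Dbb4 becomes Dbb6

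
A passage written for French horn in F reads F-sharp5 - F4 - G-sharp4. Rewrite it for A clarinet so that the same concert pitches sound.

First find concert pitch: the French horn in F sounds a perfect fifth below written, so F-sharp5 F4 G-sharp4 sounds B4 Bb3 C#4.
Then write for A clarinet: it sounds a minor third below written, so the part must be a minor third above concert.
B4 → D5
Bb3 → Db4
C#4 → E4

D5 Db4 E4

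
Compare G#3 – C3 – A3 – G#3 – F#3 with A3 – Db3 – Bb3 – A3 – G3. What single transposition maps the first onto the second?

From G#3 to A3 is 2 letter names — a second of some quality.
G#3 to A3 is 1 semitone, which makes it a minor second; the second version is higher, so the direction is up.
Checking another pair — F#3 → G3 — gives the same interval.

up a minor second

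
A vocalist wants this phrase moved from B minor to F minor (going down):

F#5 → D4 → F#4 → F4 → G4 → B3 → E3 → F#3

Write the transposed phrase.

C5 Ab3 C4 Cb4 Db4 F3 Bb2 C3

B minor to F minor down is an augmented fourth, so every note moves down by that interval.
F#5 -> C5
D4 -> Ab3
F#4 -> C4
F4 -> Cb4
G4 -> Db4
B3 -> F3
E3 -> Bb2
F#3 -> C3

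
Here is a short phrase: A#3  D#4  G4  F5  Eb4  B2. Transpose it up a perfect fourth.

D#4 G#4 C5 Bb5 Ab4 E3

A#3 gives D#4
D#4 gives G#4
G4 gives C5
F5 gives Bb5
Eb4 gives Ab4
B2 gives E3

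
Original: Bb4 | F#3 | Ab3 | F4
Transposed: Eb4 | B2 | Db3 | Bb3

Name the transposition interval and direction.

down a perfect fifth

From Bb4 to Eb4 is 5 letter names — a fifth of some quality.
Eb4 to Bb4 is 7 semitones, which makes it a perfect fifth; the second version is lower, so the direction is down.
Checking another pair — F4 → Bb3 — gives the same interval.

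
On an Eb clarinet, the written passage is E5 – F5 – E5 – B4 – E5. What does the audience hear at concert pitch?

G5 Ab5 G5 D5 G5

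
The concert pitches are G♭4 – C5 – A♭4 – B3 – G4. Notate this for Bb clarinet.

Ab4 D5 Bb4 C#4 A4

The Bb clarinet sounds a major second below written, so the written part must be a major second above concert — transpose each note up.
Gb4 becomes Ab4
C5 becomes D5
Ab4 becomes Bb4
B3 becomes C#4
G4 becomes A4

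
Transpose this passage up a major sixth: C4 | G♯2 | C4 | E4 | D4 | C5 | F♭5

C4 up a major sixth is A4.
G#2: a sixth up reaches E, and 9 semitones makes it E#3.
C4 up a major sixth is A4.
E4: a sixth up reaches C, and 9 semitones makes it C#5.
D4: a sixth up reaches B, and 9 semitones makes it B4.
A major sixth up from C5 gives A5.
Fb5 up a major sixth is Db6.

A4 E#3 A4 C#5 B4 A5 Db6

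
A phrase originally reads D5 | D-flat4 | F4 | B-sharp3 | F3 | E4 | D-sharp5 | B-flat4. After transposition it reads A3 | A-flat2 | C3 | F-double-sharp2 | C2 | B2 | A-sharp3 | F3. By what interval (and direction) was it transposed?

down a perfect eleventh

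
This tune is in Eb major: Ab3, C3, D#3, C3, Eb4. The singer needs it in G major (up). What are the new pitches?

C4 E3 F##3 E3 G4

From Eb up to G is a major third; apply that to each pitch.
Ab3 to C4
C3 to E3
D#3 to F##3
C3 to E3
Eb4 to G4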